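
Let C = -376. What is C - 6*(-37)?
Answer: -154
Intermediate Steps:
C - 6*(-37) = -376 - 6*(-37) = -376 - 1*(-222) = -376 + 222 = -154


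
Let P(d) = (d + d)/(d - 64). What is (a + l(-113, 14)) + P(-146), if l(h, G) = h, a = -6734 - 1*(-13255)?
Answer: 672986/105 ≈ 6409.4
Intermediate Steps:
a = 6521 (a = -6734 + 13255 = 6521)
P(d) = 2*d/(-64 + d) (P(d) = (2*d)/(-64 + d) = 2*d/(-64 + d))
(a + l(-113, 14)) + P(-146) = (6521 - 113) + 2*(-146)/(-64 - 146) = 6408 + 2*(-146)/(-210) = 6408 + 2*(-146)*(-1/210) = 6408 + 146/105 = 672986/105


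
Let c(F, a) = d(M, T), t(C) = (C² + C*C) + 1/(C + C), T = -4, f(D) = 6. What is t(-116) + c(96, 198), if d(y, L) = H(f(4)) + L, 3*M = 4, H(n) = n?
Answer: 6244047/232 ≈ 26914.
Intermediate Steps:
M = 4/3 (M = (⅓)*4 = 4/3 ≈ 1.3333)
d(y, L) = 6 + L
t(C) = 1/(2*C) + 2*C² (t(C) = (C² + C²) + 1/(2*C) = 2*C² + 1/(2*C) = 1/(2*C) + 2*C²)
c(F, a) = 2 (c(F, a) = 6 - 4 = 2)
t(-116) + c(96, 198) = (½)*(1 + 4*(-116)³)/(-116) + 2 = (½)*(-1/116)*(1 + 4*(-1560896)) + 2 = (½)*(-1/116)*(1 - 6243584) + 2 = (½)*(-1/116)*(-6243583) + 2 = 6243583/232 + 2 = 6244047/232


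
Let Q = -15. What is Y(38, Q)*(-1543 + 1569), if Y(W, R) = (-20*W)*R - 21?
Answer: 295854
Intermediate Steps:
Y(W, R) = -21 - 20*R*W (Y(W, R) = -20*R*W - 21 = -21 - 20*R*W)
Y(38, Q)*(-1543 + 1569) = (-21 - 20*(-15)*38)*(-1543 + 1569) = (-21 + 11400)*26 = 11379*26 = 295854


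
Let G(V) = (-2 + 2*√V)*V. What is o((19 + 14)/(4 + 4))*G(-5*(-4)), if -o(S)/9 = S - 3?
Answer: 405 - 810*√5 ≈ -1406.2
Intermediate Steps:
G(V) = V*(-2 + 2*√V)
o(S) = 27 - 9*S (o(S) = -9*(S - 3) = -9*(-3 + S) = 27 - 9*S)
o((19 + 14)/(4 + 4))*G(-5*(-4)) = (27 - 9*(19 + 14)/(4 + 4))*(-(-10)*(-4) + 2*(-5*(-4))^(3/2)) = (27 - 297/8)*(-2*20 + 2*20^(3/2)) = (27 - 297/8)*(-40 + 2*(40*√5)) = (27 - 9*33/8)*(-40 + 80*√5) = (27 - 297/8)*(-40 + 80*√5) = -81*(-40 + 80*√5)/8 = 405 - 810*√5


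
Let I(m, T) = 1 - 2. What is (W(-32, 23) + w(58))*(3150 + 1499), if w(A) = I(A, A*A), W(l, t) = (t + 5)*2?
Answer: 255695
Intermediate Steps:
W(l, t) = 10 + 2*t (W(l, t) = (5 + t)*2 = 10 + 2*t)
I(m, T) = -1
w(A) = -1
(W(-32, 23) + w(58))*(3150 + 1499) = ((10 + 2*23) - 1)*(3150 + 1499) = ((10 + 46) - 1)*4649 = (56 - 1)*4649 = 55*4649 = 255695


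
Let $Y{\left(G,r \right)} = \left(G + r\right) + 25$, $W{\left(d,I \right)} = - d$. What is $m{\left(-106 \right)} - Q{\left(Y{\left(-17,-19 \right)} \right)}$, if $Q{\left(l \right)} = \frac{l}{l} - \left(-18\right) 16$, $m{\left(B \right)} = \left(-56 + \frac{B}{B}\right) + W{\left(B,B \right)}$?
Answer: $-238$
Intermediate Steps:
$Y{\left(G,r \right)} = 25 + G + r$
$m{\left(B \right)} = -55 - B$ ($m{\left(B \right)} = \left(-56 + \frac{B}{B}\right) - B = \left(-56 + 1\right) - B = -55 - B$)
$Q{\left(l \right)} = 289$ ($Q{\left(l \right)} = 1 - -288 = 1 + 288 = 289$)
$m{\left(-106 \right)} - Q{\left(Y{\left(-17,-19 \right)} \right)} = \left(-55 - -106\right) - 289 = \left(-55 + 106\right) - 289 = 51 - 289 = -238$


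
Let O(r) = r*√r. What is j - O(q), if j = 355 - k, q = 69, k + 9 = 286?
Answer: 78 - 69*√69 ≈ -495.16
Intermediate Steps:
k = 277 (k = -9 + 286 = 277)
j = 78 (j = 355 - 1*277 = 355 - 277 = 78)
O(r) = r^(3/2)
j - O(q) = 78 - 69^(3/2) = 78 - 69*√69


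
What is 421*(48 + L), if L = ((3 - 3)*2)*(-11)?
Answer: 20208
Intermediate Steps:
L = 0 (L = (0*2)*(-11) = 0*(-11) = 0)
421*(48 + L) = 421*(48 + 0) = 421*48 = 20208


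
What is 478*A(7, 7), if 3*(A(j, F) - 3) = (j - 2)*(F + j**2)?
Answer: 138142/3 ≈ 46047.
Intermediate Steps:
A(j, F) = 3 + (-2 + j)*(F + j**2)/3 (A(j, F) = 3 + ((j - 2)*(F + j**2))/3 = 3 + ((-2 + j)*(F + j**2))/3 = 3 + (-2 + j)*(F + j**2)/3)
478*A(7, 7) = 478*(3 - 2/3*7 - 2/3*7**2 + (1/3)*7**3 + (1/3)*7*7) = 478*(3 - 14/3 - 2/3*49 + (1/3)*343 + 49/3) = 478*(3 - 14/3 - 98/3 + 343/3 + 49/3) = 478*(289/3) = 138142/3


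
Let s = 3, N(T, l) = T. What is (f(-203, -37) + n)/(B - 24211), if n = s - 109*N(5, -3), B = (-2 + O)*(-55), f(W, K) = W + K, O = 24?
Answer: 782/25421 ≈ 0.030762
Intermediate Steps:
f(W, K) = K + W
B = -1210 (B = (-2 + 24)*(-55) = 22*(-55) = -1210)
n = -542 (n = 3 - 109*5 = 3 - 545 = -542)
(f(-203, -37) + n)/(B - 24211) = ((-37 - 203) - 542)/(-1210 - 24211) = (-240 - 542)/(-25421) = -782*(-1/25421) = 782/25421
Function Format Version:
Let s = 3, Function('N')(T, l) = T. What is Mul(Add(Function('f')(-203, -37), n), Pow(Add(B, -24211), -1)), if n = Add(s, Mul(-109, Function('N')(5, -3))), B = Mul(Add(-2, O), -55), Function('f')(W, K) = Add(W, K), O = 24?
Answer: Rational(782, 25421) ≈ 0.030762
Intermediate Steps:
Function('f')(W, K) = Add(K, W)
B = -1210 (B = Mul(Add(-2, 24), -55) = Mul(22, -55) = -1210)
n = -542 (n = Add(3, Mul(-109, 5)) = Add(3, -545) = -542)
Mul(Add(Function('f')(-203, -37), n), Pow(Add(B, -24211), -1)) = Mul(Add(Add(-37, -203), -542), Pow(Add(-1210, -24211), -1)) = Mul(Add(-240, -542), Pow(-25421, -1)) = Mul(-782, Rational(-1, 25421)) = Rational(782, 25421)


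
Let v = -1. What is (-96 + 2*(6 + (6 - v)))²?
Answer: 4900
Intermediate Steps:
(-96 + 2*(6 + (6 - v)))² = (-96 + 2*(6 + (6 - 1*(-1))))² = (-96 + 2*(6 + (6 + 1)))² = (-96 + 2*(6 + 7))² = (-96 + 2*13)² = (-96 + 26)² = (-70)² = 4900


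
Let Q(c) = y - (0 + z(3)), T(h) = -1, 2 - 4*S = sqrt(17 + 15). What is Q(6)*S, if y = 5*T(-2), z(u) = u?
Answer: -4 + 8*sqrt(2) ≈ 7.3137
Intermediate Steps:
S = 1/2 - sqrt(2) (S = 1/2 - sqrt(17 + 15)/4 = 1/2 - sqrt(2) ≈ -0.91421)
y = -5 (y = 5*(-1) = -5)
Q(c) = -8 (Q(c) = -5 - (0 + 3) = -5 - 1*3 = -5 - 3 = -8)
Q(6)*S = -8*(1/2 - sqrt(2)) = -4 + 8*sqrt(2)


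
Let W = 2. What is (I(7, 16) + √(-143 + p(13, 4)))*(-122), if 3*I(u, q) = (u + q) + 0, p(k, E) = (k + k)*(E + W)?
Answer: -2806/3 - 122*√13 ≈ -1375.2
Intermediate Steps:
p(k, E) = 2*k*(2 + E) (p(k, E) = (k + k)*(E + 2) = (2*k)*(2 + E) = 2*k*(2 + E))
I(u, q) = q/3 + u/3 (I(u, q) = ((u + q) + 0)/3 = ((q + u) + 0)/3 = (q + u)/3 = q/3 + u/3)
(I(7, 16) + √(-143 + p(13, 4)))*(-122) = (((⅓)*16 + (⅓)*7) + √(-143 + 2*13*(2 + 4)))*(-122) = ((16/3 + 7/3) + √(-143 + 2*13*6))*(-122) = (23/3 + √(-143 + 156))*(-122) = (23/3 + √13)*(-122) = -2806/3 - 122*√13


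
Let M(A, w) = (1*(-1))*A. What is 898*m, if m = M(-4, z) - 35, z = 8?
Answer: -27838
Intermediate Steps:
M(A, w) = -A
m = -31 (m = -1*(-4) - 35 = 4 - 35 = -31)
898*m = 898*(-31) = -27838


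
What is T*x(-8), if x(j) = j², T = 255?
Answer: 16320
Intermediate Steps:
T*x(-8) = 255*(-8)² = 255*64 = 16320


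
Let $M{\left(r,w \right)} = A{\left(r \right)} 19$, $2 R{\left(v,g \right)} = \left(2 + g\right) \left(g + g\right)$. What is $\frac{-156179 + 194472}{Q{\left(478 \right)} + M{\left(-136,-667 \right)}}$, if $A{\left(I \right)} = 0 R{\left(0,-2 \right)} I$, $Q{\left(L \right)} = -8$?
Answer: $- \frac{38293}{8} \approx -4786.6$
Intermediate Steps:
$R{\left(v,g \right)} = g \left(2 + g\right)$ ($R{\left(v,g \right)} = \frac{\left(2 + g\right) \left(g + g\right)}{2} = \frac{\left(2 + g\right) 2 g}{2} = \frac{2 g \left(2 + g\right)}{2} = g \left(2 + g\right)$)
$A{\left(I \right)} = 0$ ($A{\left(I \right)} = 0 \left(- 2 \left(2 - 2\right)\right) I = 0 \left(\left(-2\right) 0\right) I = 0 \cdot 0 I = 0 I = 0$)
$M{\left(r,w \right)} = 0$ ($M{\left(r,w \right)} = 0 \cdot 19 = 0$)
$\frac{-156179 + 194472}{Q{\left(478 \right)} + M{\left(-136,-667 \right)}} = \frac{-156179 + 194472}{-8 + 0} = \frac{38293}{-8} = 38293 \left(- \frac{1}{8}\right) = - \frac{38293}{8}$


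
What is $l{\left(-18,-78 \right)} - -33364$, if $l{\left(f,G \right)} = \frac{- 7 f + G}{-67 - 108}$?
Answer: $\frac{5838652}{175} \approx 33364.0$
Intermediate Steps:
$l{\left(f,G \right)} = - \frac{G}{175} + \frac{f}{25}$ ($l{\left(f,G \right)} = \frac{G - 7 f}{-175} = \left(G - 7 f\right) \left(- \frac{1}{175}\right) = - \frac{G}{175} + \frac{f}{25}$)
$l{\left(-18,-78 \right)} - -33364 = \left(\left(- \frac{1}{175}\right) \left(-78\right) + \frac{1}{25} \left(-18\right)\right) - -33364 = \left(\frac{78}{175} - \frac{18}{25}\right) + 33364 = - \frac{48}{175} + 33364 = \frac{5838652}{175}$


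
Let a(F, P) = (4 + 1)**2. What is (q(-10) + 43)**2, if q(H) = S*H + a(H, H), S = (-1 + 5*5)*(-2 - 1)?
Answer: 620944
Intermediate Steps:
a(F, P) = 25 (a(F, P) = 5**2 = 25)
S = -72 (S = (-1 + 25)*(-3) = 24*(-3) = -72)
q(H) = 25 - 72*H (q(H) = -72*H + 25 = 25 - 72*H)
(q(-10) + 43)**2 = ((25 - 72*(-10)) + 43)**2 = ((25 + 720) + 43)**2 = (745 + 43)**2 = 788**2 = 620944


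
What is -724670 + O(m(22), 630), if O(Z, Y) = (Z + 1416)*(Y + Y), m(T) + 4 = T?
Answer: 1082170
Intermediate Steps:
m(T) = -4 + T
O(Z, Y) = 2*Y*(1416 + Z) (O(Z, Y) = (1416 + Z)*(2*Y) = 2*Y*(1416 + Z))
-724670 + O(m(22), 630) = -724670 + 2*630*(1416 + (-4 + 22)) = -724670 + 2*630*(1416 + 18) = -724670 + 2*630*1434 = -724670 + 1806840 = 1082170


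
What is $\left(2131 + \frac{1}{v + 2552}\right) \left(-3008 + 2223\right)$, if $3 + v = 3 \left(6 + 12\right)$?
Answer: $- \frac{4354390290}{2603} \approx -1.6728 \cdot 10^{6}$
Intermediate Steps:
$v = 51$ ($v = -3 + 3 \left(6 + 12\right) = -3 + 3 \cdot 18 = -3 + 54 = 51$)
$\left(2131 + \frac{1}{v + 2552}\right) \left(-3008 + 2223\right) = \left(2131 + \frac{1}{51 + 2552}\right) \left(-3008 + 2223\right) = \left(2131 + \frac{1}{2603}\right) \left(-785\right) = \frac{5546994}{2603} \left(-785\right) = - \frac{4354390290}{2603}$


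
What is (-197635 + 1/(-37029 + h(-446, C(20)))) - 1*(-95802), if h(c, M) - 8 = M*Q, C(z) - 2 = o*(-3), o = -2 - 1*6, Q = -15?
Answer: -3809674364/37411 ≈ -1.0183e+5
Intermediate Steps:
o = -8 (o = -2 - 6 = -8)
C(z) = 26 (C(z) = 2 - 8*(-3) = 2 + 24 = 26)
h(c, M) = 8 - 15*M (h(c, M) = 8 + M*(-15) = 8 - 15*M)
(-197635 + 1/(-37029 + h(-446, C(20)))) - 1*(-95802) = (-197635 + 1/(-37029 + (8 - 15*26))) - 1*(-95802) = (-197635 + 1/(-37029 + (8 - 390))) + 95802 = (-197635 + 1/(-37029 - 382)) + 95802 = (-197635 + 1/(-37411)) + 95802 = (-197635 - 1/37411) + 95802 = -7393722986/37411 + 95802 = -3809674364/37411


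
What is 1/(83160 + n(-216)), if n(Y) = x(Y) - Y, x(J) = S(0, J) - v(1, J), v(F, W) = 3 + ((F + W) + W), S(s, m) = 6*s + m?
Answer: 1/83588 ≈ 1.1963e-5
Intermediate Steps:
S(s, m) = m + 6*s
v(F, W) = 3 + F + 2*W (v(F, W) = 3 + (F + 2*W) = 3 + F + 2*W)
x(J) = -4 - J (x(J) = (J + 6*0) - (3 + 1 + 2*J) = (J + 0) - (4 + 2*J) = J + (-4 - 2*J) = -4 - J)
n(Y) = -4 - 2*Y (n(Y) = (-4 - Y) - Y = -4 - 2*Y)
1/(83160 + n(-216)) = 1/(83160 + (-4 - 2*(-216))) = 1/(83160 + (-4 + 432)) = 1/(83160 + 428) = 1/83588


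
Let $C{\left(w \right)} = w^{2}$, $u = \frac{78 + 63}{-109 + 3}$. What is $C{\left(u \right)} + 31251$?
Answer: $\frac{351156117}{11236} \approx 31253.0$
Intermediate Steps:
$u = - \frac{141}{106}$ ($u = \frac{141}{-106} = 141 \left(- \frac{1}{106}\right) = - \frac{141}{106} \approx -1.3302$)
$C{\left(u \right)} + 31251 = \left(- \frac{141}{106}\right)^{2} + 31251 = \frac{19881}{11236} + 31251 = \frac{351156117}{11236}$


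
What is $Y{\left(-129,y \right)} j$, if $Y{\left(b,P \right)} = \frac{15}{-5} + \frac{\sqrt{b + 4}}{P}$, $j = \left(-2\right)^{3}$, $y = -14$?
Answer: $24 + \frac{20 i \sqrt{5}}{7} \approx 24.0 + 6.3888 i$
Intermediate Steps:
$j = -8$
$Y{\left(b,P \right)} = -3 + \frac{\sqrt{4 + b}}{P}$ ($Y{\left(b,P \right)} = 15 \left(- \frac{1}{5}\right) + \frac{\sqrt{4 + b}}{P} = -3 + \frac{\sqrt{4 + b}}{P}$)
$Y{\left(-129,y \right)} j = \left(-3 + \frac{\sqrt{4 - 129}}{-14}\right) \left(-8\right) = \left(-3 - \frac{\sqrt{-125}}{14}\right) \left(-8\right) = \left(-3 - \frac{5 i \sqrt{5}}{14}\right) \left(-8\right) = 24 + \frac{20 i \sqrt{5}}{7}$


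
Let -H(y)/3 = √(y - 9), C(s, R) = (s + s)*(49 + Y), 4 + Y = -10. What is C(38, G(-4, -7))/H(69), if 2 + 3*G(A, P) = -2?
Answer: -266*√15/9 ≈ -114.47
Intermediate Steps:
Y = -14 (Y = -4 - 10 = -14)
G(A, P) = -4/3 (G(A, P) = -⅔ + (⅓)*(-2) = -⅔ - ⅔ = -4/3)
C(s, R) = 70*s (C(s, R) = (s + s)*(49 - 14) = (2*s)*35 = 70*s)
H(y) = -3*√(-9 + y) (H(y) = -3*√(y - 9) = -3*√(-9 + y))
C(38, G(-4, -7))/H(69) = (70*38)/((-3*√(-9 + 69))) = 2660/((-6*√15)) = 2660*(-√15/90) = -266*√15/9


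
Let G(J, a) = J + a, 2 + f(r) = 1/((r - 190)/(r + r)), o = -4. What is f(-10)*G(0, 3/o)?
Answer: 57/40 ≈ 1.4250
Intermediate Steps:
f(r) = -2 + 2*r/(-190 + r) (f(r) = -2 + 1/((r - 190)/(r + r)) = -2 + 1/((-190 + r)/((2*r))) = -2 + 1/((-190 + r)*(1/(2*r))) = -2 + 1/((-190 + r)/(2*r)) = -2 + 2*r/(-190 + r))
f(-10)*G(0, 3/o) = (380/(-190 - 10))*(0 + 3/(-4)) = (380/(-200))*(0 + 3*(-¼)) = (380*(-1/200))*(0 - ¾) = -19/10*(-¾) = 57/40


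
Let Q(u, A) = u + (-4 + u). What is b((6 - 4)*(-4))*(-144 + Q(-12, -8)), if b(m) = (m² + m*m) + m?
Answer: -20640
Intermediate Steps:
Q(u, A) = -4 + 2*u
b(m) = m + 2*m² (b(m) = (m² + m²) + m = 2*m² + m = m + 2*m²)
b((6 - 4)*(-4))*(-144 + Q(-12, -8)) = (((6 - 4)*(-4))*(1 + 2*((6 - 4)*(-4))))*(-144 + (-4 + 2*(-12))) = ((2*(-4))*(1 + 2*(2*(-4))))*(-144 + (-4 - 24)) = (-8*(1 + 2*(-8)))*(-144 - 28) = -8*(1 - 16)*(-172) = -8*(-15)*(-172) = 120*(-172) = -20640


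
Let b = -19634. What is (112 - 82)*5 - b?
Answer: 19784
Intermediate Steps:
(112 - 82)*5 - b = (112 - 82)*5 - 1*(-19634) = 30*5 + 19634 = 150 + 19634 = 19784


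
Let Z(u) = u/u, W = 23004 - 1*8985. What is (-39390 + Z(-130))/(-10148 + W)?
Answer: -5627/553 ≈ -10.175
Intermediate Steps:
W = 14019 (W = 23004 - 8985 = 14019)
Z(u) = 1
(-39390 + Z(-130))/(-10148 + W) = (-39390 + 1)/(-10148 + 14019) = -39389/3871 = -39389*1/3871 = -5627/553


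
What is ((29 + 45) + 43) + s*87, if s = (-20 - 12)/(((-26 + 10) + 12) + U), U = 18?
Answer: -573/7 ≈ -81.857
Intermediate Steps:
s = -16/7 (s = (-20 - 12)/(((-26 + 10) + 12) + 18) = -32/((-16 + 12) + 18) = -32/(-4 + 18) = -32/14 = -32*1/14 = -16/7 ≈ -2.2857)
((29 + 45) + 43) + s*87 = ((29 + 45) + 43) - 16/7*87 = (74 + 43) - 1392/7 = 117 - 1392/7 = -573/7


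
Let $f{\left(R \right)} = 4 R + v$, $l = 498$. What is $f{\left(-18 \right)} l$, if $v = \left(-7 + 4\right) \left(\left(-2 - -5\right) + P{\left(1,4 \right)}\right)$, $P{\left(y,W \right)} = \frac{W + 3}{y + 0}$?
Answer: $-50796$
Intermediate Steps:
$P{\left(y,W \right)} = \frac{3 + W}{y}$
$v = -30$ ($v = \left(-7 + 4\right) \left(\left(-2 - -5\right) + \frac{3 + 4}{1}\right) = - 3 \left(\left(-2 + 5\right) + 1 \cdot 7\right) = - 3 \left(3 + 7\right) = \left(-3\right) 10 = -30$)
$f{\left(R \right)} = -30 + 4 R$ ($f{\left(R \right)} = 4 R - 30 = -30 + 4 R$)
$f{\left(-18 \right)} l = \left(-30 + 4 \left(-18\right)\right) 498 = \left(-30 - 72\right) 498 = \left(-102\right) 498 = -50796$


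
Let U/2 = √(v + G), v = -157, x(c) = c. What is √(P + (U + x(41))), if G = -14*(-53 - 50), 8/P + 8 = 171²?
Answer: √(35037533713 + 1709136578*√1285)/29233 ≈ 10.616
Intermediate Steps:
P = 8/29233 (P = 8/(-8 + 171²) = 8/(-8 + 29241) = 8/29233 ≈ 0.00027366)
G = 1442 (G = -14*(-103) = 1442)
U = 2*√1285 (U = 2*√(-157 + 1442) = 2*√1285 ≈ 71.694)
√(P + (U + x(41))) = √(8/29233 + (2*√1285 + 41)) = √(8/29233 + (41 + 2*√1285)) = √(1198561/29233 + 2*√1285)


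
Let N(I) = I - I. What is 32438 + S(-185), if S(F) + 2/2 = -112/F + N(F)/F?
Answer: 6000957/185 ≈ 32438.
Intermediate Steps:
N(I) = 0
S(F) = -1 - 112/F (S(F) = -1 + (-112/F + 0/F) = -1 + (-112/F + 0) = -1 - 112/F)
32438 + S(-185) = 32438 + (-112 - 1*(-185))/(-185) = 32438 - (-112 + 185)/185 = 32438 - 1/185*73 = 32438 - 73/185 = 6000957/185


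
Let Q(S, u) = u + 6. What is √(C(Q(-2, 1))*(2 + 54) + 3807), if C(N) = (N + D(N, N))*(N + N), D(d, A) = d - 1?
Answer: √13999 ≈ 118.32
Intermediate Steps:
D(d, A) = -1 + d
Q(S, u) = 6 + u
C(N) = 2*N*(-1 + 2*N) (C(N) = (N + (-1 + N))*(N + N) = (-1 + 2*N)*(2*N) = 2*N*(-1 + 2*N))
√(C(Q(-2, 1))*(2 + 54) + 3807) = √((2*(6 + 1)*(-1 + 2*(6 + 1)))*(2 + 54) + 3807) = √((2*7*(-1 + 2*7))*56 + 3807) = √((2*7*(-1 + 14))*56 + 3807) = √((2*7*13)*56 + 3807) = √(182*56 + 3807) = √(10192 + 3807) = √13999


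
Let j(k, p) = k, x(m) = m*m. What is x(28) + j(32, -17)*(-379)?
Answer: -11344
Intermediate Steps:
x(m) = m²
x(28) + j(32, -17)*(-379) = 28² + 32*(-379) = 784 - 12128 = -11344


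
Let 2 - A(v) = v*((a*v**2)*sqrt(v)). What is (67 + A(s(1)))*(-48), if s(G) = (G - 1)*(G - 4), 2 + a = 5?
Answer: -3312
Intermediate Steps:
a = 3 (a = -2 + 5 = 3)
s(G) = (-1 + G)*(-4 + G)
A(v) = 2 - 3*v**(7/2) (A(v) = 2 - v*(3*v**2)*sqrt(v) = 2 - v*3*v**(5/2) = 2 - 3*v**(7/2))
(67 + A(s(1)))*(-48) = (67 + (2 - 3*(4 + 1**2 - 5*1)**(7/2)))*(-48) = (67 + (2 - 3*(4 + 1 - 5)**(7/2)))*(-48) = (67 + (2 - 3*0**(7/2)))*(-48) = (67 + (2 - 3*0))*(-48) = (67 + (2 + 0))*(-48) = (67 + 2)*(-48) = 69*(-48) = -3312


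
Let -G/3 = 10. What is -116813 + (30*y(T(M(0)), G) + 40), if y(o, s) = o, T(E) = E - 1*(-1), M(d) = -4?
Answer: -116863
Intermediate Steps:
T(E) = 1 + E (T(E) = E + 1 = 1 + E)
G = -30 (G = -3*10 = -30)
-116813 + (30*y(T(M(0)), G) + 40) = -116813 + (30*(1 - 4) + 40) = -116813 + (30*(-3) + 40) = -116813 + (-90 + 40) = -116813 - 50 = -116863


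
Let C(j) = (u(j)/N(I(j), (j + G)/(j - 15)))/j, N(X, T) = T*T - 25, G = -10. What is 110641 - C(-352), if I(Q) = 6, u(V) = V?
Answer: 358054436710/3236181 ≈ 1.1064e+5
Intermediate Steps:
N(X, T) = -25 + T**2 (N(X, T) = T**2 - 25 = -25 + T**2)
C(j) = 1/(-25 + (-10 + j)**2/(-15 + j)**2) (C(j) = (j/(-25 + ((j - 10)/(j - 15))**2))/j = (j/(-25 + ((-10 + j)/(-15 + j))**2))/j = (j/(-25 + (-10 + j)**2/(-15 + j)**2))/j = 1/(-25 + (-10 + j)**2/(-15 + j)**2))
110641 - C(-352) = 110641 - (-15 - 352)**2/((-10 - 352)**2 - 25*(-15 - 352)**2) = 110641 - (-367)**2/((-362)**2 - 25*(-367)**2) = 110641 - 134689/(131044 - 25*134689) = 110641 - 134689/(131044 - 3367225) = 110641 - 134689/(-3236181) = 110641 - 134689*(-1)/3236181 = 110641 - 1*(-134689/3236181) = 110641 + 134689/3236181 = 358054436710/3236181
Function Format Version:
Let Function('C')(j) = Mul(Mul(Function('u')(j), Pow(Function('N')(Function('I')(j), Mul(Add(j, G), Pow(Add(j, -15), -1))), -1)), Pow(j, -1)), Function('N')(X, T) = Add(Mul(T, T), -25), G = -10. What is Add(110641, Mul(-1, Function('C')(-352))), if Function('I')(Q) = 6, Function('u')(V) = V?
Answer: Rational(358054436710, 3236181) ≈ 1.1064e+5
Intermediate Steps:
Function('N')(X, T) = Add(-25, Pow(T, 2)) (Function('N')(X, T) = Add(Pow(T, 2), -25) = Add(-25, Pow(T, 2)))
Function('C')(j) = Pow(Add(-25, Mul(Pow(Add(-15, j), -2), Pow(Add(-10, j), 2))), -1) (Function('C')(j) = Mul(Mul(j, Pow(Add(-25, Pow(Mul(Add(j, -10), Pow(Add(j, -15), -1)), 2)), -1)), Pow(j, -1)) = Mul(Mul(j, Pow(Add(-25, Pow(Mul(Add(-10, j), Pow(Add(-15, j), -1)), 2)), -1)), Pow(j, -1)) = Mul(Mul(j, Pow(Add(-25, Pow(Mul(Pow(Add(-15, j), -1), Add(-10, j)), 2)), -1)), Pow(j, -1)) = Mul(Mul(j, Pow(Add(-25, Mul(Pow(Add(-15, j), -2), Pow(Add(-10, j), 2))), -1)), Pow(j, -1)) = Pow(Add(-25, Mul(Pow(Add(-15, j), -2), Pow(Add(-10, j), 2))), -1))
Add(110641, Mul(-1, Function('C')(-352))) = Add(110641, Mul(-1, Mul(Pow(Add(-15, -352), 2), Pow(Add(Pow(Add(-10, -352), 2), Mul(-25, Pow(Add(-15, -352), 2))), -1)))) = Add(110641, Mul(-1, Mul(Pow(-367, 2), Pow(Add(Pow(-362, 2), Mul(-25, Pow(-367, 2))), -1)))) = Add(110641, Mul(-1, Mul(134689, Pow(Add(131044, Mul(-25, 134689)), -1)))) = Add(110641, Mul(-1, Mul(134689, Pow(Add(131044, -3367225), -1)))) = Add(110641, Mul(-1, Mul(134689, Pow(-3236181, -1)))) = Add(110641, Mul(-1, Mul(134689, Rational(-1, 3236181)))) = Add(110641, Mul(-1, Rational(-134689, 3236181))) = Add(110641, Rational(134689, 3236181)) = Rational(358054436710, 3236181)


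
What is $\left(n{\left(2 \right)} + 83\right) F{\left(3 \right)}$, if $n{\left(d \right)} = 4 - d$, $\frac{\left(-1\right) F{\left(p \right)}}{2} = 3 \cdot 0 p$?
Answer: $0$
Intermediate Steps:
$F{\left(p \right)} = 0$ ($F{\left(p \right)} = - 2 \cdot 3 \cdot 0 p = - 2 \cdot 0 p = \left(-2\right) 0 = 0$)
$\left(n{\left(2 \right)} + 83\right) F{\left(3 \right)} = \left(\left(4 - 2\right) + 83\right) 0 = \left(2 + 83\right) 0 = 85 \cdot 0 = 0$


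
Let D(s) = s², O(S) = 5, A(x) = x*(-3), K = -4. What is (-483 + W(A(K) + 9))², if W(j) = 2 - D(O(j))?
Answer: 256036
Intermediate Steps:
A(x) = -3*x
W(j) = -23 (W(j) = 2 - 1*5² = 2 - 1*25 = 2 - 25 = -23)
(-483 + W(A(K) + 9))² = (-483 - 23)² = (-506)² = 256036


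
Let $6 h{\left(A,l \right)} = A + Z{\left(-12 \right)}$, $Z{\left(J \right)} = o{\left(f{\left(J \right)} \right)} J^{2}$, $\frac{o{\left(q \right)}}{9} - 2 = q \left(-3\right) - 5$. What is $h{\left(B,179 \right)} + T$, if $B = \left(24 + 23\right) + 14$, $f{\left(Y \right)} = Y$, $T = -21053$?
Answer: $- \frac{83489}{6} \approx -13915.0$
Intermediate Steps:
$B = 61$ ($B = 47 + 14 = 61$)
$o{\left(q \right)} = -27 - 27 q$ ($o{\left(q \right)} = 18 + 9 \left(q \left(-3\right) - 5\right) = 18 + 9 \left(- 3 q - 5\right) = 18 + 9 \left(-5 - 3 q\right) = 18 - \left(45 + 27 q\right) = -27 - 27 q$)
$Z{\left(J \right)} = J^{2} \left(-27 - 27 J\right)$ ($Z{\left(J \right)} = \left(-27 - 27 J\right) J^{2} = J^{2} \left(-27 - 27 J\right)$)
$h{\left(A,l \right)} = 7128 + \frac{A}{6}$ ($h{\left(A,l \right)} = \frac{A + 27 \left(-12\right)^{2} \left(-1 - -12\right)}{6} = \frac{A + 27 \cdot 144 \left(-1 + 12\right)}{6} = \frac{A + 27 \cdot 144 \cdot 11}{6} = \frac{A + 42768}{6} = \frac{42768 + A}{6} = 7128 + \frac{A}{6}$)
$h{\left(B,179 \right)} + T = \left(7128 + \frac{1}{6} \cdot 61\right) - 21053 = \left(7128 + \frac{61}{6}\right) - 21053 = \frac{42829}{6} - 21053 = - \frac{83489}{6}$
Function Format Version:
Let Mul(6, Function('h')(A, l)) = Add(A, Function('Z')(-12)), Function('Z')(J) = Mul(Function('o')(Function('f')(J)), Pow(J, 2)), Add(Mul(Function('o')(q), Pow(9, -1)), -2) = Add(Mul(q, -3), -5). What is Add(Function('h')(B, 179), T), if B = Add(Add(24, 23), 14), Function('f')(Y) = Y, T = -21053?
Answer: Rational(-83489, 6) ≈ -13915.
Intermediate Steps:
B = 61 (B = Add(47, 14) = 61)
Function('o')(q) = Add(-27, Mul(-27, q)) (Function('o')(q) = Add(18, Mul(9, Add(Mul(q, -3), -5))) = Add(18, Mul(9, Add(Mul(-3, q), -5))) = Add(18, Mul(9, Add(-5, Mul(-3, q)))) = Add(18, Add(-45, Mul(-27, q))) = Add(-27, Mul(-27, q)))
Function('Z')(J) = Mul(Pow(J, 2), Add(-27, Mul(-27, J))) (Function('Z')(J) = Mul(Add(-27, Mul(-27, J)), Pow(J, 2)) = Mul(Pow(J, 2), Add(-27, Mul(-27, J))))
Function('h')(A, l) = Add(7128, Mul(Rational(1, 6), A)) (Function('h')(A, l) = Mul(Rational(1, 6), Add(A, Mul(27, Pow(-12, 2), Add(-1, Mul(-1, -12))))) = Mul(Rational(1, 6), Add(A, Mul(27, 144, Add(-1, 12)))) = Mul(Rational(1, 6), Add(A, Mul(27, 144, 11))) = Mul(Rational(1, 6), Add(A, 42768)) = Mul(Rational(1, 6), Add(42768, A)) = Add(7128, Mul(Rational(1, 6), A)))
Add(Function('h')(B, 179), T) = Add(Add(7128, Mul(Rational(1, 6), 61)), -21053) = Add(Add(7128, Rational(61, 6)), -21053) = Add(Rational(42829, 6), -21053) = Rational(-83489, 6)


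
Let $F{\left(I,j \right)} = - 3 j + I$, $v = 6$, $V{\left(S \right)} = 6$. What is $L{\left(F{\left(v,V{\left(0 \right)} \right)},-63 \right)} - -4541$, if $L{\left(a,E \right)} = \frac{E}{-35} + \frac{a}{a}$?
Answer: $\frac{22719}{5} \approx 4543.8$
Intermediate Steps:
$F{\left(I,j \right)} = I - 3 j$
$L{\left(a,E \right)} = 1 - \frac{E}{35}$ ($L{\left(a,E \right)} = E \left(- \frac{1}{35}\right) + 1 = - \frac{E}{35} + 1 = 1 - \frac{E}{35}$)
$L{\left(F{\left(v,V{\left(0 \right)} \right)},-63 \right)} - -4541 = \left(1 - - \frac{9}{5}\right) - -4541 = \left(1 + \frac{9}{5}\right) + 4541 = \frac{14}{5} + 4541 = \frac{22719}{5}$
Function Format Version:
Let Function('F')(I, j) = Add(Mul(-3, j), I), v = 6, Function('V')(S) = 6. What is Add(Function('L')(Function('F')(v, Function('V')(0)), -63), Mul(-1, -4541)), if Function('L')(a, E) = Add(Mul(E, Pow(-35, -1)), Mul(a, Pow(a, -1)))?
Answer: Rational(22719, 5) ≈ 4543.8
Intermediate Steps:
Function('F')(I, j) = Add(I, Mul(-3, j))
Function('L')(a, E) = Add(1, Mul(Rational(-1, 35), E)) (Function('L')(a, E) = Add(Mul(E, Rational(-1, 35)), 1) = Add(Mul(Rational(-1, 35), E), 1) = Add(1, Mul(Rational(-1, 35), E)))
Add(Function('L')(Function('F')(v, Function('V')(0)), -63), Mul(-1, -4541)) = Add(Add(1, Mul(Rational(-1, 35), -63)), Mul(-1, -4541)) = Add(Add(1, Rational(9, 5)), 4541) = Add(Rational(14, 5), 4541) = Rational(22719, 5)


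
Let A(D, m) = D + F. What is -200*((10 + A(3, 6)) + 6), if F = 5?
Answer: -4800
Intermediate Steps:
A(D, m) = 5 + D (A(D, m) = D + 5 = 5 + D)
-200*((10 + A(3, 6)) + 6) = -200*((10 + (5 + 3)) + 6) = -200*((10 + 8) + 6) = -200*(18 + 6) = -200*24 = -4800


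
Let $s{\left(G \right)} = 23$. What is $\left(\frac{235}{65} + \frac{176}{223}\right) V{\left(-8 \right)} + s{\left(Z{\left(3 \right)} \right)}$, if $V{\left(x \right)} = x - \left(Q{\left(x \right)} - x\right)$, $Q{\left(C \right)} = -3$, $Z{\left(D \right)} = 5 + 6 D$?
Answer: $- \frac{7640}{223} \approx -34.26$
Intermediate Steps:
$V{\left(x \right)} = 3 + 2 x$ ($V{\left(x \right)} = x - \left(-3 - x\right) = x + \left(3 + x\right) = 3 + 2 x$)
$\left(\frac{235}{65} + \frac{176}{223}\right) V{\left(-8 \right)} + s{\left(Z{\left(3 \right)} \right)} = \left(\frac{235}{65} + \frac{176}{223}\right) \left(3 + 2 \left(-8\right)\right) + 23 = \left(235 \cdot \frac{1}{65} + 176 \cdot \frac{1}{223}\right) \left(3 - 16\right) + 23 = \left(\frac{47}{13} + \frac{176}{223}\right) \left(-13\right) + 23 = \frac{12769}{2899} \left(-13\right) + 23 = - \frac{12769}{223} + 23 = - \frac{7640}{223}$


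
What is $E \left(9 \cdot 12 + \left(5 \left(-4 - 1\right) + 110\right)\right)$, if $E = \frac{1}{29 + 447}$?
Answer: $\frac{193}{476} \approx 0.40546$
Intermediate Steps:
$E = \frac{1}{476} \approx 0.0021008$
$E \left(9 \cdot 12 + \left(5 \left(-4 - 1\right) + 110\right)\right) = \frac{9 \cdot 12 + \left(5 \left(-4 - 1\right) + 110\right)}{476} = \frac{108 + \left(5 \left(-5\right) + 110\right)}{476} = \frac{108 + \left(-25 + 110\right)}{476} = \frac{108 + 85}{476} = \frac{1}{476} \cdot 193 = \frac{193}{476}$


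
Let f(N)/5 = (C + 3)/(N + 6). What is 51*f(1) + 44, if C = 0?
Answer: 1073/7 ≈ 153.29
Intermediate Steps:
f(N) = 15/(6 + N) (f(N) = 5*((0 + 3)/(N + 6)) = 5*(3/(6 + N)) = 15/(6 + N))
51*f(1) + 44 = 51*(15/(6 + 1)) + 44 = 51*(15/7) + 44 = 765/7 + 44 = 1073/7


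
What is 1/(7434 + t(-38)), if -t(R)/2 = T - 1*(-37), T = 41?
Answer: 1/7278 ≈ 0.00013740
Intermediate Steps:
t(R) = -156 (t(R) = -2*(41 - 1*(-37)) = -2*(41 + 37) = -2*78 = -156)
1/(7434 + t(-38)) = 1/(7434 - 156) = 1/7278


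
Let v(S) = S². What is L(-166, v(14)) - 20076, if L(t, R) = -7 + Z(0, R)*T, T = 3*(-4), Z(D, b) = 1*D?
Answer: -20083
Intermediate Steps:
Z(D, b) = D
T = -12
L(t, R) = -7 (L(t, R) = -7 + 0*(-12) = -7 + 0 = -7)
L(-166, v(14)) - 20076 = -7 - 20076 = -20083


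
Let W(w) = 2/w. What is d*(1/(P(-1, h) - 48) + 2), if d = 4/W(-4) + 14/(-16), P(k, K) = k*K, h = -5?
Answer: -6035/344 ≈ -17.544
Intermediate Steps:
P(k, K) = K*k
d = -71/8 (d = 4/((2/(-4))) + 14/(-16) = 4/((2*(-1/4))) + 14*(-1/16) = 4/(-1/2) - 7/8 = 4*(-2) - 7/8 = -8 - 7/8 = -71/8 ≈ -8.8750)
d*(1/(P(-1, h) - 48) + 2) = -71*(1/(-5*(-1) - 48) + 2)/8 = -71*(1/(5 - 48) + 2)/8 = -71*(1/(-43) + 2)/8 = -71*(-1/43 + 2)/8 = -71/8*85/43 = -6035/344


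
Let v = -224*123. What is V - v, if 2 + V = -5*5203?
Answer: 1535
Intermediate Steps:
v = -27552
V = -26017 (V = -2 - 5*5203 = -2 - 26015 = -26017)
V - v = -26017 - 1*(-27552) = -26017 + 27552 = 1535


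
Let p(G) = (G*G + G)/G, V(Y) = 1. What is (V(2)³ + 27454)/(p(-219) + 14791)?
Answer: 1445/767 ≈ 1.8840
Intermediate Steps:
p(G) = (G + G²)/G (p(G) = (G² + G)/G = (G + G²)/G)
(V(2)³ + 27454)/(p(-219) + 14791) = (1³ + 27454)/((1 - 219) + 14791) = (1 + 27454)/(-218 + 14791) = 27455/14573 = 27455*(1/14573) = 1445/767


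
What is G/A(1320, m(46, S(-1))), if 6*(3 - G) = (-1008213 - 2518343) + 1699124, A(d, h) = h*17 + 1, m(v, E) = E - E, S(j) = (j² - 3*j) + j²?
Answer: 304575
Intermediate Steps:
S(j) = -3*j + 2*j²
m(v, E) = 0
A(d, h) = 1 + 17*h (A(d, h) = 17*h + 1 = 1 + 17*h)
G = 304575 (G = 3 - ((-1008213 - 2518343) + 1699124)/6 = 3 - (-3526556 + 1699124)/6 = 3 - ⅙*(-1827432) = 3 + 304572 = 304575)
G/A(1320, m(46, S(-1))) = 304575/(1 + 17*0) = 304575/(1 + 0) = 304575/1 = 304575*1 = 304575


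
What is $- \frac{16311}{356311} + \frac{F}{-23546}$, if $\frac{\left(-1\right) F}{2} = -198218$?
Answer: $- \frac{70819283201}{4194849403} \approx -16.882$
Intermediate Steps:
$F = 396436$ ($F = \left(-2\right) \left(-198218\right) = 396436$)
$- \frac{16311}{356311} + \frac{F}{-23546} = - \frac{16311}{356311} + \frac{396436}{-23546} = \left(-16311\right) \frac{1}{356311} + 396436 \left(- \frac{1}{23546}\right) = - \frac{16311}{356311} - \frac{198218}{11773} = - \frac{70819283201}{4194849403}$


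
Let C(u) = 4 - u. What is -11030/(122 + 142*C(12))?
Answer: 5515/507 ≈ 10.878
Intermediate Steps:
-11030/(122 + 142*C(12)) = -11030/(122 + 142*(4 - 1*12)) = -11030/(122 + 142*(4 - 12)) = -11030/(122 + 142*(-8)) = -11030/(122 - 1136) = -11030/(-1014) = -11030*(-1/1014) = 5515/507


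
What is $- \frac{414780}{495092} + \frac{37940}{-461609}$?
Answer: $- \frac{52562492875}{57134730757} \approx -0.91997$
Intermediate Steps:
$- \frac{414780}{495092} + \frac{37940}{-461609} = \left(-414780\right) \frac{1}{495092} + 37940 \left(- \frac{1}{461609}\right) = - \frac{103695}{123773} - \frac{37940}{461609} = - \frac{52562492875}{57134730757}$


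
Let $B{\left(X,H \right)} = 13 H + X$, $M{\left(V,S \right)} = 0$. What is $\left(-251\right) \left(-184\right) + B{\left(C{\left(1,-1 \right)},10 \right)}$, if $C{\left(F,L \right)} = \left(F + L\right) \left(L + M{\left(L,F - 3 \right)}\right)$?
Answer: $46314$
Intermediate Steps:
$C{\left(F,L \right)} = L \left(F + L\right)$ ($C{\left(F,L \right)} = \left(F + L\right) \left(L + 0\right) = \left(F + L\right) L = L \left(F + L\right)$)
$B{\left(X,H \right)} = X + 13 H$
$\left(-251\right) \left(-184\right) + B{\left(C{\left(1,-1 \right)},10 \right)} = \left(-251\right) \left(-184\right) + \left(- (1 - 1) + 13 \cdot 10\right) = 46184 + \left(\left(-1\right) 0 + 130\right) = 46184 + \left(0 + 130\right) = 46184 + 130 = 46314$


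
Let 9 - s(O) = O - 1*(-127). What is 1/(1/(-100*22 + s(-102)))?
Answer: -2216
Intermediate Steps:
s(O) = -118 - O (s(O) = 9 - (O - 1*(-127)) = 9 - (O + 127) = 9 - (127 + O) = 9 + (-127 - O) = -118 - O)
1/(1/(-100*22 + s(-102))) = 1/(1/(-100*22 + (-118 - 1*(-102)))) = 1/(1/(-2200 + (-118 + 102))) = 1/(1/(-2200 - 16)) = 1/(1/(-2216)) = 1/(-1/2216) = -2216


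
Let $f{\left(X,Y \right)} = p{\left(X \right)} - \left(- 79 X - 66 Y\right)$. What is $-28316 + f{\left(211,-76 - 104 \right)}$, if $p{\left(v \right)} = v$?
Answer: $-23316$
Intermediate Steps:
$f{\left(X,Y \right)} = 66 Y + 80 X$ ($f{\left(X,Y \right)} = X - \left(- 79 X - 66 Y\right) = X + \left(66 Y + 79 X\right) = 66 Y + 80 X$)
$-28316 + f{\left(211,-76 - 104 \right)} = -28316 + \left(66 \left(-76 - 104\right) + 80 \cdot 211\right) = -28316 + \left(66 \left(-180\right) + 16880\right) = -28316 + \left(-11880 + 16880\right) = -28316 + 5000 = -23316$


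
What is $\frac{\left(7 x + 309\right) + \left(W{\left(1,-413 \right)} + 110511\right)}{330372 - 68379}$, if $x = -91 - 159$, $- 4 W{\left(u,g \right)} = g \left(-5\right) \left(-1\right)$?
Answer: $\frac{146115}{349324} \approx 0.41828$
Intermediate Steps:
$W{\left(u,g \right)} = - \frac{5 g}{4}$ ($W{\left(u,g \right)} = - \frac{g \left(-5\right) \left(-1\right)}{4} = - \frac{- 5 g \left(-1\right)}{4} = - \frac{5 g}{4}$)
$x = -250$ ($x = -91 - 159 = -250$)
$\frac{\left(7 x + 309\right) + \left(W{\left(1,-413 \right)} + 110511\right)}{330372 - 68379} = \frac{\left(7 \left(-250\right) + 309\right) + \left(\left(- \frac{5}{4}\right) \left(-413\right) + 110511\right)}{330372 - 68379} = \frac{\left(-1750 + 309\right) + \left(\frac{2065}{4} + 110511\right)}{261993} = \left(-1441 + \frac{444109}{4}\right) \frac{1}{261993} = \frac{438345}{4} \cdot \frac{1}{261993} = \frac{146115}{349324}$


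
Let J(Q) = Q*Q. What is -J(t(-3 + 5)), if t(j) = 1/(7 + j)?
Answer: -1/81 ≈ -0.012346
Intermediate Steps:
J(Q) = Q²
-J(t(-3 + 5)) = -(1/(7 + (-3 + 5)))² = -(1/(7 + 2))² = -(1/9)² = -(⅑)² = -1*1/81 = -1/81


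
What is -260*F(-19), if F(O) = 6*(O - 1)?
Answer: 31200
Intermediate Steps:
F(O) = -6 + 6*O (F(O) = 6*(-1 + O) = -6 + 6*O)
-260*F(-19) = -260*(-6 + 6*(-19)) = -260*(-6 - 114) = -260*(-120) = 31200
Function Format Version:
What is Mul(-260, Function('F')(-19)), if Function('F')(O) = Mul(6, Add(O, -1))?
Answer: 31200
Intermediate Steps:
Function('F')(O) = Add(-6, Mul(6, O)) (Function('F')(O) = Mul(6, Add(-1, O)) = Add(-6, Mul(6, O)))
Mul(-260, Function('F')(-19)) = Mul(-260, Add(-6, Mul(6, -19))) = Mul(-260, Add(-6, -114)) = Mul(-260, -120) = 31200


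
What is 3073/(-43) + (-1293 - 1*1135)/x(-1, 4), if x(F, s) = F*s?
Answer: 23028/43 ≈ 535.54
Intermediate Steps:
3073/(-43) + (-1293 - 1*1135)/x(-1, 4) = 3073/(-43) + (-1293 - 1*1135)/((-1*4)) = 3073*(-1/43) + (-1293 - 1135)/(-4) = -3073/43 - 2428*(-¼) = -3073/43 + 607 = 23028/43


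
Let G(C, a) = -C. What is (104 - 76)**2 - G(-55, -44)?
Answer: 729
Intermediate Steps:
(104 - 76)**2 - G(-55, -44) = (104 - 76)**2 - (-1)*(-55) = 28**2 - 1*55 = 784 - 55 = 729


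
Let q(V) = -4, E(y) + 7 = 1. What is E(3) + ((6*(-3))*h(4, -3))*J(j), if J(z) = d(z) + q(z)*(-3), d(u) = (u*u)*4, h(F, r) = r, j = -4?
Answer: 4098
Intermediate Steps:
E(y) = -6 (E(y) = -7 + 1 = -6)
d(u) = 4*u² (d(u) = u²*4 = 4*u²)
J(z) = 12 + 4*z² (J(z) = 4*z² - 4*(-3) = 4*z² + 12 = 12 + 4*z²)
E(3) + ((6*(-3))*h(4, -3))*J(j) = -6 + ((6*(-3))*(-3))*(12 + 4*(-4)²) = -6 + (-18*(-3))*(12 + 4*16) = -6 + 54*(12 + 64) = -6 + 54*76 = -6 + 4104 = 4098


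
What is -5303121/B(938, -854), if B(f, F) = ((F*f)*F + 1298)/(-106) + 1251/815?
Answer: 229068311595/278770563892 ≈ 0.82171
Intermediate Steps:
B(f, F) = -462632/43195 - f*F²/106 (B(f, F) = (f*F² + 1298)*(-1/106) + 1251*(1/815) = (1298 + f*F²)*(-1/106) + 1251/815 = (-649/53 - f*F²/106) + 1251/815 = -462632/43195 - f*F²/106)
-5303121/B(938, -854) = -5303121/(-462632/43195 - 1/106*938*(-854)²) = -5303121/(-462632/43195 - 1/106*938*729316) = -5303121/(-462632/43195 - 342049204/53) = -5303121/(-278770563892/43195) = -5303121*(-43195/278770563892) = 229068311595/278770563892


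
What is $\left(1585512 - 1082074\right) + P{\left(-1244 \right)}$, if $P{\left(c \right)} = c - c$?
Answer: $503438$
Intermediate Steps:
$P{\left(c \right)} = 0$
$\left(1585512 - 1082074\right) + P{\left(-1244 \right)} = \left(1585512 - 1082074\right) + 0 = 503438 + 0 = 503438$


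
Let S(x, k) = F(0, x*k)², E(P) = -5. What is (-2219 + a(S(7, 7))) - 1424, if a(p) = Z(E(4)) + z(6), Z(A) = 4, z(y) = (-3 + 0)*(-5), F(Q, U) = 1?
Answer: -3624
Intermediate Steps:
S(x, k) = 1 (S(x, k) = 1² = 1)
z(y) = 15 (z(y) = -3*(-5) = 15)
a(p) = 19 (a(p) = 4 + 15 = 19)
(-2219 + a(S(7, 7))) - 1424 = (-2219 + 19) - 1424 = -2200 - 1424 = -3624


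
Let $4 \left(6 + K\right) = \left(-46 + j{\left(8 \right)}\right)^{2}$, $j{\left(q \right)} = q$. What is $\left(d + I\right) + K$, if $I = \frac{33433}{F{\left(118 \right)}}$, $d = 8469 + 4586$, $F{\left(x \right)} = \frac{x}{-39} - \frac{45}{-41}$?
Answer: $- \frac{12116337}{3083} \approx -3930.0$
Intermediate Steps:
$F{\left(x \right)} = \frac{45}{41} - \frac{x}{39}$ ($F{\left(x \right)} = x \left(- \frac{1}{39}\right) - - \frac{45}{41} = - \frac{x}{39} + \frac{45}{41} = \frac{45}{41} - \frac{x}{39}$)
$d = 13055$
$K = 355$ ($K = -6 + \frac{\left(-46 + 8\right)^{2}}{4} = -6 + \frac{\left(-38\right)^{2}}{4} = -6 + \frac{1}{4} \cdot 1444 = -6 + 361 = 355$)
$I = - \frac{53459367}{3083}$ ($I = \frac{33433}{\frac{45}{41} - \frac{118}{39}} = \frac{33433}{- \frac{3083}{1599}} = 33433 \left(- \frac{1599}{3083}\right) = - \frac{53459367}{3083} \approx -17340.0$)
$\left(d + I\right) + K = \left(13055 - \frac{53459367}{3083}\right) + 355 = - \frac{13210802}{3083} + 355 = - \frac{12116337}{3083}$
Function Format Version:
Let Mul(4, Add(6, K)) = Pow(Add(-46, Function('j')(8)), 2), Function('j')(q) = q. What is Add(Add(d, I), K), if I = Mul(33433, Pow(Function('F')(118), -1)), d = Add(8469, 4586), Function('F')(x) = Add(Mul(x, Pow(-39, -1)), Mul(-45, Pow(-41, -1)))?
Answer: Rational(-12116337, 3083) ≈ -3930.0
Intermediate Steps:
Function('F')(x) = Add(Rational(45, 41), Mul(Rational(-1, 39), x)) (Function('F')(x) = Add(Mul(x, Rational(-1, 39)), Mul(-45, Rational(-1, 41))) = Add(Mul(Rational(-1, 39), x), Rational(45, 41)) = Add(Rational(45, 41), Mul(Rational(-1, 39), x)))
d = 13055
K = 355 (K = Add(-6, Mul(Rational(1, 4), Pow(Add(-46, 8), 2))) = Add(-6, Mul(Rational(1, 4), Pow(-38, 2))) = Add(-6, Mul(Rational(1, 4), 1444)) = Add(-6, 361) = 355)
I = Rational(-53459367, 3083) (I = Mul(33433, Pow(Add(Rational(45, 41), Mul(Rational(-1, 39), 118)), -1)) = Mul(33433, Pow(Add(Rational(45, 41), Rational(-118, 39)), -1)) = Mul(33433, Pow(Rational(-3083, 1599), -1)) = Mul(33433, Rational(-1599, 3083)) = Rational(-53459367, 3083) ≈ -17340.)
Add(Add(d, I), K) = Add(Add(13055, Rational(-53459367, 3083)), 355) = Add(Rational(-13210802, 3083), 355) = Rational(-12116337, 3083)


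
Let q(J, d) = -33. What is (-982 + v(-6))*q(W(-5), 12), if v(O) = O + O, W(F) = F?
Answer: 32802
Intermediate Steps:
v(O) = 2*O
(-982 + v(-6))*q(W(-5), 12) = (-982 + 2*(-6))*(-33) = (-982 - 12)*(-33) = -994*(-33) = 32802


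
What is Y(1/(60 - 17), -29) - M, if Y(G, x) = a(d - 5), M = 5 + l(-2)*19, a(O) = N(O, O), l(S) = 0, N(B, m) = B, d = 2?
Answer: -8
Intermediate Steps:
a(O) = O
M = 5 (M = 5 + 0*19 = 5 + 0 = 5)
Y(G, x) = -3 (Y(G, x) = 2 - 5 = -3)
Y(1/(60 - 17), -29) - M = -3 - 1*5 = -3 - 5 = -8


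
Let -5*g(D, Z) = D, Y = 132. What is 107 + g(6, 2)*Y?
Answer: -257/5 ≈ -51.400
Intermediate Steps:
g(D, Z) = -D/5
107 + g(6, 2)*Y = 107 - 1/5*6*132 = 107 - 6/5*132 = 107 - 792/5 = -257/5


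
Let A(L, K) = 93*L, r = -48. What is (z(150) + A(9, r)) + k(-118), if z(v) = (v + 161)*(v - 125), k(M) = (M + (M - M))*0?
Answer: 8612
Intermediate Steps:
k(M) = 0 (k(M) = (M + 0)*0 = M*0 = 0)
z(v) = (-125 + v)*(161 + v) (z(v) = (161 + v)*(-125 + v) = (-125 + v)*(161 + v))
(z(150) + A(9, r)) + k(-118) = ((-20125 + 150**2 + 36*150) + 93*9) + 0 = ((-20125 + 22500 + 5400) + 837) + 0 = (7775 + 837) + 0 = 8612 + 0 = 8612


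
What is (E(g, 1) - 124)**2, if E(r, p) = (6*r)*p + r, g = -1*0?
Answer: 15376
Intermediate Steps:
g = 0
E(r, p) = r + 6*p*r (E(r, p) = 6*p*r + r = r + 6*p*r)
(E(g, 1) - 124)**2 = (0*(1 + 6*1) - 124)**2 = (0*(1 + 6) - 124)**2 = (0*7 - 124)**2 = (0 - 124)**2 = (-124)**2 = 15376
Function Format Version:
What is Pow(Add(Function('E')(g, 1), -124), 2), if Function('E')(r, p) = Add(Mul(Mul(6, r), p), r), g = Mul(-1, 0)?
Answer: 15376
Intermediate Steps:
g = 0
Function('E')(r, p) = Add(r, Mul(6, p, r)) (Function('E')(r, p) = Add(Mul(6, p, r), r) = Add(r, Mul(6, p, r)))
Pow(Add(Function('E')(g, 1), -124), 2) = Pow(Add(Mul(0, Add(1, Mul(6, 1))), -124), 2) = Pow(Add(Mul(0, Add(1, 6)), -124), 2) = Pow(Add(Mul(0, 7), -124), 2) = Pow(Add(0, -124), 2) = Pow(-124, 2) = 15376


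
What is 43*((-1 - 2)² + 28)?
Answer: 1591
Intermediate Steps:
43*((-1 - 2)² + 28) = 43*((-3)² + 28) = 43*(9 + 28) = 43*37 = 1591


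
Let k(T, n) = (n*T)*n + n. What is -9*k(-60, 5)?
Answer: 13455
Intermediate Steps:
k(T, n) = n + T*n² (k(T, n) = (T*n)*n + n = T*n² + n = n + T*n²)
-9*k(-60, 5) = -45*(1 - 60*5) = -45*(1 - 300) = -45*(-299) = -9*(-1495) = 13455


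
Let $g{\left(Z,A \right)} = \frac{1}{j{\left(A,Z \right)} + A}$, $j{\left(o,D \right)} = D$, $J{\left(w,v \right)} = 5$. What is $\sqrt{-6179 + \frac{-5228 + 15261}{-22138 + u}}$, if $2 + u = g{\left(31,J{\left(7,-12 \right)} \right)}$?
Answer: $\frac{i \sqrt{3925628425034591}}{797039} \approx 78.609 i$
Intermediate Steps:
$g{\left(Z,A \right)} = \frac{1}{A + Z}$ ($g{\left(Z,A \right)} = \frac{1}{Z + A} = \frac{1}{A + Z}$)
$u = - \frac{71}{36}$ ($u = -2 + \frac{1}{5 + 31} = -2 + \frac{1}{36} = - \frac{71}{36} \approx -1.9722$)
$\sqrt{-6179 + \frac{-5228 + 15261}{-22138 + u}} = \sqrt{-6179 + \frac{-5228 + 15261}{-22138 - \frac{71}{36}}} = \sqrt{-6179 + \frac{10033}{- \frac{797039}{36}}} = \sqrt{-6179 + 10033 \left(- \frac{36}{797039}\right)} = \sqrt{-6179 - \frac{361188}{797039}} = \sqrt{- \frac{4925265169}{797039}} = \frac{i \sqrt{3925628425034591}}{797039}$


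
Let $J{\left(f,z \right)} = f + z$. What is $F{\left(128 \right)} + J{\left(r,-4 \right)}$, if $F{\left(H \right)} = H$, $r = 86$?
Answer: $210$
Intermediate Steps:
$F{\left(128 \right)} + J{\left(r,-4 \right)} = 128 + \left(86 - 4\right) = 128 + 82 = 210$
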